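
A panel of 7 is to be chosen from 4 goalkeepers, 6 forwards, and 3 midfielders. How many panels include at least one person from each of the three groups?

Unrestricted: C(13,7) = 1716 ways to pick any 7 of the 13.
Selections missing a whole group: no goalkeepers → C(9,7) = 36; no forwards → C(7,7) = 1; no midfielders → C(10,7) = 120.
Add back selections omitting two groups (i.e. drawn from a single group): C(4,7) + C(6,7) + C(3,7) = 0.
By inclusion–exclusion: 1716 − 157 + 0 = 1559.

1559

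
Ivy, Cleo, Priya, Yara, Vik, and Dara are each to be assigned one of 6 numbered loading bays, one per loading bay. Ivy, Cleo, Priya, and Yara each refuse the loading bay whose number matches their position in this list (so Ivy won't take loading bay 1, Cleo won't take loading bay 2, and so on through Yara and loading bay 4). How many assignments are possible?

362

Let Aᵢ (for 1 ≤ i ≤ 4) be the placements that put person i in their forbidden loading bay. Any j of these fix j positions, leaving (6−j)! ways to fill the rest, and there are C(4,j) ways to pick which j.
By inclusion–exclusion, the number of valid placements is Σ_{j=0}^{4} (−1)^j C(4,j)·(6−j)!.
Computing: 720 − 480 + 144 − 24 + 2 = 362.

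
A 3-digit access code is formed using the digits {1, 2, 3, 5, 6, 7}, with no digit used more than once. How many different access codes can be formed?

Choose and order 3 of the 6 symbols: the first digit has 6 options, the next 5, then 4.
That product is 6 × 5 × 4 = 120.

120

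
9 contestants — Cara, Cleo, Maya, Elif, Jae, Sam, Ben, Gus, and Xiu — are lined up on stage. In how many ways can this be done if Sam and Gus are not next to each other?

Of the 9! = 362880 arrangements, those with Sam and Gus adjacent number 2 × 8! = 80640 (treat the pair as a block with 2 internal orders).
So 362880 − 80640 = 282240 arrangements keep them apart.

282240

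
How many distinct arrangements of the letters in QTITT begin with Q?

4

With the first slot taken by Q, it remains to arrange the other 4 letters (TITT).
Those 4 letters have T appearing 3 times, giving (4)!/(3!) = 4.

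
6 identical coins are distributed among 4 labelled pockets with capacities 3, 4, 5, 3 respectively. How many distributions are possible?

59

By stars and bars, unrestricted non-negative solutions to x_1+…+x_4 = 6 number C(6+3,3) = 84.
Subtract solutions that violate a single cap (substitute x_i' = x_i − (cap_i+1)): x_1 ≥ 4 gives C(5,3) = 10; x_2 ≥ 5 gives C(4,3) = 4; x_3 ≥ 6 gives C(3,3) = 1; x_4 ≥ 4 gives C(5,3) = 10. Together 25.
No two caps can be exceeded simultaneously, so the pair terms are all 0.
By inclusion–exclusion the count is 84 − 25 + 0 = 59.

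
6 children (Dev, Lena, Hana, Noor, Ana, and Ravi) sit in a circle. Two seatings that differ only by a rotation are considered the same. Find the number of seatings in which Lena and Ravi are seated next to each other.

Treat {Lena, Ravi} as one unit (2 internal orders) and seat the resulting 5 units around the table: (4)! circular arrangements.
So 2 × (4)! = 2 × 24 = 48.

48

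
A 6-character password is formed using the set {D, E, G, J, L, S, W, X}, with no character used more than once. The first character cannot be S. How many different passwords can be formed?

17640

The first character has 8−1 = 7 choices (anything except S).
The remaining 5 characters are filled from the other 7 symbols without repetition: 7 × 6 × 5 × 4 × 3 = 2520.
Total: 7 × 2520 = 17640.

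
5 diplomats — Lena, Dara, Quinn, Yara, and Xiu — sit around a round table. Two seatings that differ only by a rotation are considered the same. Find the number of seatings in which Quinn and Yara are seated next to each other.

12

Glue Quinn and Yara into a block (2 internal orders). Seating 4 units around a circle gives (3)! arrangements.
So 2 × (3)! = 2 × 6 = 12.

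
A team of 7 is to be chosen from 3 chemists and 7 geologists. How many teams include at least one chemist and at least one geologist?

119

With no constraint there are C(10,7) = 120 possible selections.
Subtract selections that omit an entire group: no chemists → C(7,7) = 1; no geologists → C(3,7) = 0.
Both groups omitted at once is impossible, so 120 − 1 = 119.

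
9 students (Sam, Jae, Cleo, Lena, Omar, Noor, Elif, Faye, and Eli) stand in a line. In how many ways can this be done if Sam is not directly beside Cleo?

Of the 9! = 362880 arrangements, those with Sam and Cleo adjacent number 2 × 8! = 80640 (treat the pair as a block with 2 internal orders).
Complementary counting: 362880 − 80640 = 282240.

282240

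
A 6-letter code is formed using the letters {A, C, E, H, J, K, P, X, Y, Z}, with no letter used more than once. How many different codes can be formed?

This is a permutation of 6 out of 10: P(10,6) = 10!/4!.
That product is 10 × 9 × 8 × 7 × 6 × 5 = 151200.

151200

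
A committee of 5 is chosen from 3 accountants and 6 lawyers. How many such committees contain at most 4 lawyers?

Split by how many lawyers are chosen (0 through 4).
Sum: C(6,0)·C(3,5) + C(6,1)·C(3,4) + C(6,2)·C(3,3) + C(6,3)·C(3,2) + C(6,4)·C(3,1) = 0 + 0 + 15 + 60 + 45 = 120.

120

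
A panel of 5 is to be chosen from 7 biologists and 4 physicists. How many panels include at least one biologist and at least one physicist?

441

Total 5-person selections from all 11: C(11,5) = 462.
Selections missing a whole group: no biologists → C(4,5) = 0; no physicists → C(7,5) = 21.
Both groups omitted at once is impossible, so 462 − 21 = 441.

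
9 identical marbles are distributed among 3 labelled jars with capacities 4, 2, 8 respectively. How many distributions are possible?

Ignoring the caps, the number of non-negative solutions to x_1+…+x_3 = 9 is C(11,2) = 55.
Subtract solutions that violate a single cap (substitute x_i' = x_i − (cap_i+1)): x_1 ≥ 5 gives C(6,2) = 15; x_2 ≥ 3 gives C(8,2) = 28; x_3 ≥ 9 gives C(2,2) = 1. Together 44.
Add back pairs where two caps are both exceeded: 3 + 0 + 0 = 3.
By inclusion–exclusion the count is 55 − 44 + 3 = 14.

14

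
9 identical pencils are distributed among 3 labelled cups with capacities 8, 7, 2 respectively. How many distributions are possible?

23

Ignoring the caps, the number of non-negative solutions to x_1+…+x_3 = 9 is C(11,2) = 55.
Subtract solutions that violate a single cap (substitute x_i' = x_i − (cap_i+1)): x_1 ≥ 9 gives C(2,2) = 1; x_2 ≥ 8 gives C(3,2) = 3; x_3 ≥ 3 gives C(8,2) = 28. Together 32.
No two caps can be exceeded simultaneously, so the pair terms are all 0.
By inclusion–exclusion the count is 55 − 32 + 0 = 23.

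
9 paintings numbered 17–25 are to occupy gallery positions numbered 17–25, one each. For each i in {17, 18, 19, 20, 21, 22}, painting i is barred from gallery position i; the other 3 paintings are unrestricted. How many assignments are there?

183822

Let Aᵢ (for 17 ≤ i ≤ 22) be the placements that put painting i in its forbidden gallery position. Any j of these fix j positions, leaving (9−j)! ways to fill the rest, and there are C(6,j) ways to pick which j.
By inclusion–exclusion, the number of valid placements is Σ_{j=0}^{6} (−1)^j C(6,j)·(9−j)!.
Computing: 362880 − 241920 + 75600 − 14400 + 1800 − 144 + 6 = 183822.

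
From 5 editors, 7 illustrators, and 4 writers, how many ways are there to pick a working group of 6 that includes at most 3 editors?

7722

Split by how many editors are chosen (0 through 3).
Sum: C(5,0)·C(11,6) + C(5,1)·C(11,5) + C(5,2)·C(11,4) + C(5,3)·C(11,3) = 462 + 2310 + 3300 + 1650 = 7722.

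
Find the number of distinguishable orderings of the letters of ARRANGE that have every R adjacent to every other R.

360

Treat the 2 copies of R as a single block. The multiset to arrange is then {RR, A, A, E, G, N}, 6 items in all.
That gives (6)!/(2!) = 360 arrangements.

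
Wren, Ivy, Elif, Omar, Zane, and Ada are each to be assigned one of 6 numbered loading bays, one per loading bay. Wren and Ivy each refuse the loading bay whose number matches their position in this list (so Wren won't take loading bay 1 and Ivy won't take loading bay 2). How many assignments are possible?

504

Let Aᵢ (for i ∈ {1, 2}) be the placements that put person i in their forbidden loading bay. Any j of these fix j positions, leaving (6−j)! ways to fill the rest, and there are C(2,j) ways to pick which j.
By inclusion–exclusion, the number of valid placements is Σ_{j=0}^{2} (−1)^j C(2,j)·(6−j)!.
Computing: 720 − 240 + 24 = 504.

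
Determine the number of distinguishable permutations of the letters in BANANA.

Letter multiplicities in BANANA: A×3, B×1, N×2.
So there are 6! / (3!·2!) = 60 distinguishable arrangements.

60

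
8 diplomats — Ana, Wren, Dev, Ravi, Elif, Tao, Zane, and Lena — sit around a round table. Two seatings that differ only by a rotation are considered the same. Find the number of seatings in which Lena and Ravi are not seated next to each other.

3600

All circular seatings of 8 people number (7)! = 5040.
Seatings with Lena beside Ravi: treat them as a block with 2 internal orders, giving 2 × (6)! = 1440.
Subtracting, 5040 − 1440 = 3600.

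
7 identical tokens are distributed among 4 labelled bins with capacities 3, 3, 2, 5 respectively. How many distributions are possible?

43

By stars and bars, unrestricted non-negative solutions to x_1+…+x_4 = 7 number C(7+3,3) = 120.
Subtract solutions that violate a single cap (substitute x_i' = x_i − (cap_i+1)): x_1 ≥ 4 gives C(6,3) = 20; x_2 ≥ 4 gives C(6,3) = 20; x_3 ≥ 3 gives C(7,3) = 35; x_4 ≥ 6 gives C(4,3) = 4. Together 79.
Add back pairs where two caps are both exceeded: 0 + 1 + 0 + 1 + 0 + 0 = 2.
By inclusion–exclusion the count is 120 − 79 + 2 = 43.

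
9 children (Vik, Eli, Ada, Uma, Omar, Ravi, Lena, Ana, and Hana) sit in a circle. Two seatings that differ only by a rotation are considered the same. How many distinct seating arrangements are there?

40320

Around a circle, 9 distinct people have 9!/9 = (8)! = 40320 rotationally distinct seatings.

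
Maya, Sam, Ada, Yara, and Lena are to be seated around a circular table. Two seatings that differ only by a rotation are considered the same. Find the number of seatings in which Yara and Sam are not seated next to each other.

All circular seatings of 5 people number (4)! = 24.
Those with Yara next to Sam: fuse the pair into one unit and seat 4 units around a circle — 2·(3)! = 12.
Subtracting, 24 − 12 = 12.

12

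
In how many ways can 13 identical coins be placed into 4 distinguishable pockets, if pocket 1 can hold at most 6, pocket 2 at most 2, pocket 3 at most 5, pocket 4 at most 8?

By stars and bars, unrestricted non-negative solutions to x_1+…+x_4 = 13 number C(13+3,3) = 560.
Subtract solutions that violate a single cap (substitute x_i' = x_i − (cap_i+1)): x_1 ≥ 7 gives C(9,3) = 84; x_2 ≥ 3 gives C(13,3) = 286; x_3 ≥ 6 gives C(10,3) = 120; x_4 ≥ 9 gives C(7,3) = 35. Together 525.
Add back pairs where two caps are both exceeded: 20 + 1 + 0 + 35 + 4 + 0 = 60.
By inclusion–exclusion the count is 560 − 525 + 60 = 95.

95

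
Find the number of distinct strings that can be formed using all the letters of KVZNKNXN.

3360

KVZNKNXN has 8 letters with K appearing twice and N appearing 3 times.
The number of distinct arrangements is 8!/(3!·2!) = 40320/12 = 3360.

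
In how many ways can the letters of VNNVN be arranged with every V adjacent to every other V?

4

Treat the 2 copies of V as a single block. The multiset to arrange is then {VV, N, N, N}, 4 items in all.
That gives (4)!/(3!) = 4 arrangements.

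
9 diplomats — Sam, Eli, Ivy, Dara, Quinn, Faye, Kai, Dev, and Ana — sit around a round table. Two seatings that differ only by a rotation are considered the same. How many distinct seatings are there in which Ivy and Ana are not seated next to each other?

30240

All circular seatings of 9 people number (8)! = 40320.
Seatings with Ivy beside Ana: treat them as a block with 2 internal orders, giving 2 × (7)! = 10080.
Subtracting, 40320 − 10080 = 30240.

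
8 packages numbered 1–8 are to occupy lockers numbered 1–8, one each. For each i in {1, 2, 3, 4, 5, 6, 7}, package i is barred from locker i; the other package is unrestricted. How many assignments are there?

Let Aᵢ (for 1 ≤ i ≤ 7) be the placements that put package i in its forbidden locker. Any j of these fix j positions, leaving (8−j)! ways to fill the rest, and there are C(7,j) ways to pick which j.
By inclusion–exclusion, the number of valid placements is Σ_{j=0}^{7} (−1)^j C(7,j)·(8−j)!.
Computing: 40320 − 35280 + 15120 − 4200 + 840 − 126 + 14 − 1 = 16687.

16687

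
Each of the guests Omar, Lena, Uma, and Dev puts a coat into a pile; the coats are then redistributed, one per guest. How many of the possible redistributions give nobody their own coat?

This is the derangement count D_4: permutations of 4 items with no fixed point.
By inclusion–exclusion this is Σ_{j=0}^{4} (−1)^j C(4,j)·(4−j)!.
Computing: 24 − 24 + 12 − 4 + 1 = 9.

9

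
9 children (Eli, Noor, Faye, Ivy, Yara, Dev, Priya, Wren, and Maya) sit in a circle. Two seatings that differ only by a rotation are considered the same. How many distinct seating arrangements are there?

Around a circle, 9 distinct people have 9!/9 = (8)! = 40320 rotationally distinct seatings.

40320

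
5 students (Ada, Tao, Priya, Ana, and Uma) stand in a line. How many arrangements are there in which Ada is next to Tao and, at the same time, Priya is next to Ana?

Treat {Ada,Tao} as one block (2 orders) and {Priya,Ana} as another (2 orders).
That leaves 3 units to arrange: 2 × 2 × 3! = 4 × 6 = 24.

24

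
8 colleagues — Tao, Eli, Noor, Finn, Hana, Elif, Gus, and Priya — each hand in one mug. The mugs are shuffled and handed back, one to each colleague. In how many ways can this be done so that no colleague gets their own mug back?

This is the derangement count D_8: permutations of 8 items with no fixed point.
By inclusion–exclusion this is Σ_{j=0}^{8} (−1)^j C(8,j)·(8−j)!.
Computing: 40320 − 40320 + 20160 − 6720 + 1680 − 336 + 56 − 8 + 1 = 14833.

14833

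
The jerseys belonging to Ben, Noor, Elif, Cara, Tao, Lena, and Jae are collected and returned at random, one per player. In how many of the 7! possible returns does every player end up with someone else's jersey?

Count assignments avoiding every fixed point. For any j of the 7 players fixed to their old jersey, the other 7−j can be arranged in (7−j)! ways.
By inclusion–exclusion this is Σ_{j=0}^{7} (−1)^j C(7,j)·(7−j)!.
Computing: 5040 − 5040 + 2520 − 840 + 210 − 42 + 7 − 1 = 1854.

1854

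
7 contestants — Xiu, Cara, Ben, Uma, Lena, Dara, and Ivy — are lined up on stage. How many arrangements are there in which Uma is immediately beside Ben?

1440

Treat {Uma, Ben} as a single unit. There are 6 units to order, and the pair itself can be ordered 2 ways.
That gives 2 × 6! = 2 × 720 = 1440.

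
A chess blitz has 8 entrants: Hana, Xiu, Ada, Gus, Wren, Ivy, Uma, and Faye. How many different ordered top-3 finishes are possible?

336

There are 8 choices for 1st place, 7 for 2nd, and 6 for 3rd.
That gives 8 × 7 × 6 = 336.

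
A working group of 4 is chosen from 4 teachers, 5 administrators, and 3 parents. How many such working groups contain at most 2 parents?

486

Split by how many parents are chosen (0 through 2).
Sum: C(3,0)·C(9,4) + C(3,1)·C(9,3) + C(3,2)·C(9,2) = 126 + 252 + 108 = 486.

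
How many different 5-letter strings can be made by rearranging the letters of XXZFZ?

30

XXZFZ has 5 letters with X appearing twice and Z appearing twice.
So there are 5! / (2!·2!) = 30 distinguishable arrangements.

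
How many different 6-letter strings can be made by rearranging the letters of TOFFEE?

Letter multiplicities in TOFFEE: E×2, F×2, O×1, T×1.
Dividing 6! = 720 by 2!·2! = 4 for the repeated letters gives 180.

180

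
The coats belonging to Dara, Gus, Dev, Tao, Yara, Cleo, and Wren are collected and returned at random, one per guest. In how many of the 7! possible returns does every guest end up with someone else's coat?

1854

Count assignments avoiding every fixed point. For any j of the 7 guests fixed to their own coat, the other 7−j can be arranged in (7−j)! ways.
By inclusion–exclusion this is Σ_{j=0}^{7} (−1)^j C(7,j)·(7−j)!.
Computing: 5040 − 5040 + 2520 − 840 + 210 − 42 + 7 − 1 = 1854.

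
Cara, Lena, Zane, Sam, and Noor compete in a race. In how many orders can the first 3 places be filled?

There are 5 choices for 1st place, 4 for 2nd, and 3 for 3rd.
That gives 5 × 4 × 3 = 60.

60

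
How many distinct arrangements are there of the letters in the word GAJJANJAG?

5040

Letter multiplicities in GAJJANJAG: A×3, G×2, J×3, N×1.
The number of distinct arrangements is 9!/(3!·3!·2!) = 362880/72 = 5040.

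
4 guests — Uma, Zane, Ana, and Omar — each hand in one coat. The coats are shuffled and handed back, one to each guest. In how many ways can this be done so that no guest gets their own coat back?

This is the derangement count D_4: permutations of 4 items with no fixed point.
By inclusion–exclusion this is Σ_{j=0}^{4} (−1)^j C(4,j)·(4−j)!.
Computing: 24 − 24 + 12 − 4 + 1 = 9.

9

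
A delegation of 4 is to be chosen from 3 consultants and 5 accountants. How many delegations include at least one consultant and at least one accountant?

65

Unrestricted: C(8,4) = 70 ways to pick any 4 of the 8.
Subtract selections that omit an entire group: no consultants → C(5,4) = 5; no accountants → C(3,4) = 0.
Both groups omitted at once is impossible, so 70 − 5 = 65.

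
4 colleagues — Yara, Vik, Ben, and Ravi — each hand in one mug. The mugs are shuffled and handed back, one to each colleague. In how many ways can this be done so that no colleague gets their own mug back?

9

This is the derangement count D_4: permutations of 4 items with no fixed point.
By inclusion–exclusion this is Σ_{j=0}^{4} (−1)^j C(4,j)·(4−j)!.
Computing: 24 − 24 + 12 − 4 + 1 = 9.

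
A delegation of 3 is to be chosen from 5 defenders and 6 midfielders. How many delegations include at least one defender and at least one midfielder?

Total 3-person selections from all 11: C(11,3) = 165.
Selections missing a whole group: no defenders → C(6,3) = 20; no midfielders → C(5,3) = 10.
Both groups omitted at once is impossible, so 165 − 30 = 135.

135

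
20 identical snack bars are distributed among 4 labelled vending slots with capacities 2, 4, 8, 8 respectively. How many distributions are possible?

10

Without the upper bounds there are C(23,3) = 1771 ways to split 20 among 4 vending slots.
Subtract solutions that violate a single cap (substitute x_i' = x_i − (cap_i+1)): x_1 ≥ 3 gives C(20,3) = 1140; x_2 ≥ 5 gives C(18,3) = 816; x_3 ≥ 9 gives C(14,3) = 364; x_4 ≥ 9 gives C(14,3) = 364. Together 2684.
Add back pairs where two caps are both exceeded: 455 + 165 + 165 + 84 + 84 + 10 = 963.
Subtract triples: 20 + 20 + 0 + 0 = 40.
By inclusion–exclusion the count is 1771 − 2684 + 963 − 40 = 10.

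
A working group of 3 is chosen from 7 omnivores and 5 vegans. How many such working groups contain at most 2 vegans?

Split by how many vegans are chosen (0 through 2).
Sum: C(5,0)·C(7,3) + C(5,1)·C(7,2) + C(5,2)·C(7,1) = 35 + 105 + 70 = 210.

210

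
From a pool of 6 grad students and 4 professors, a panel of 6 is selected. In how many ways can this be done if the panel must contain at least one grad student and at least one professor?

209

Total 6-person selections from all 10: C(10,6) = 210.
Selections missing a whole group: no grad students → C(4,6) = 0; no professors → C(6,6) = 1.
Both groups omitted at once is impossible, so 210 − 1 = 209.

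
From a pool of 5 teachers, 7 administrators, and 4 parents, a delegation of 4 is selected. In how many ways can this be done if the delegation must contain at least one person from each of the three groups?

With no constraint there are C(16,4) = 1820 possible selections.
Subtract selections that omit an entire group: no teachers → C(11,4) = 330; no administrators → C(9,4) = 126; no parents → C(12,4) = 495.
Add back selections omitting two groups (i.e. drawn from a single group): C(5,4) + C(7,4) + C(4,4) = 41.
By inclusion–exclusion: 1820 − 951 + 41 = 910.

910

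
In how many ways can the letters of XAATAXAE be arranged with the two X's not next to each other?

630

Total arrangements of XAATAXAE: 8!/(4!·2!) = 840.
If the two X's are adjacent, glue them into one block, leaving 7 items to arrange: (7)!/(4!) = 210 ways.
Subtracting, 840 − 210 = 630 arrangements keep the X's apart.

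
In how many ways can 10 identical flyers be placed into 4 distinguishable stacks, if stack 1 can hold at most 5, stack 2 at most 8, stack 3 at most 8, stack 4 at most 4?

By stars and bars, unrestricted non-negative solutions to x_1+…+x_4 = 10 number C(10+3,3) = 286.
Subtract solutions that violate a single cap (substitute x_i' = x_i − (cap_i+1)): x_1 ≥ 6 gives C(7,3) = 35; x_2 ≥ 9 gives C(4,3) = 4; x_3 ≥ 9 gives C(4,3) = 4; x_4 ≥ 5 gives C(8,3) = 56. Together 99.
No two caps can be exceeded simultaneously, so the pair terms are all 0.
By inclusion–exclusion the count is 286 − 99 + 0 = 187.

187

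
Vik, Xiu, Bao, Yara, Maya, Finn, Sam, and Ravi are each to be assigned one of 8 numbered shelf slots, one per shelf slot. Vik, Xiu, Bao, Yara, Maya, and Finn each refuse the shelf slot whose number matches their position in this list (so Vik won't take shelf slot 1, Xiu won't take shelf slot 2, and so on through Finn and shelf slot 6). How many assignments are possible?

Let Aᵢ (for 1 ≤ i ≤ 6) be the placements that put person i in their forbidden shelf slot. Any j of these fix j positions, leaving (8−j)! ways to fill the rest, and there are C(6,j) ways to pick which j.
By inclusion–exclusion, the number of valid placements is Σ_{j=0}^{6} (−1)^j C(6,j)·(8−j)!.
Computing: 40320 − 30240 + 10800 − 2400 + 360 − 36 + 2 = 18806.

18806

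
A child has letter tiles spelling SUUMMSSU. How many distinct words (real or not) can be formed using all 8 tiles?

SUUMMSSU has 8 letters with M appearing twice, S appearing 3 times, and U appearing 3 times.
So there are 8! / (3!·3!·2!) = 560 distinguishable arrangements.

560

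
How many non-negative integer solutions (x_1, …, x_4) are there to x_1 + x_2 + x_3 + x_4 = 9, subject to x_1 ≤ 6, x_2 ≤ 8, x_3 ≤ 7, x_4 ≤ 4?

170

By stars and bars, unrestricted non-negative solutions to x_1+…+x_4 = 9 number C(9+3,3) = 220.
Subtract solutions that violate a single cap (substitute x_i' = x_i − (cap_i+1)): x_1 ≥ 7 gives C(5,3) = 10; x_2 ≥ 9 gives C(3,3) = 1; x_3 ≥ 8 gives C(4,3) = 4; x_4 ≥ 5 gives C(7,3) = 35. Together 50.
No two caps can be exceeded simultaneously, so the pair terms are all 0.
By inclusion–exclusion the count is 220 − 50 + 0 = 170.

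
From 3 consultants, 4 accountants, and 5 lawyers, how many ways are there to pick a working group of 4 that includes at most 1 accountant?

294

Split by how many accountants are chosen (0 through 1).
Sum: C(4,0)·C(8,4) + C(4,1)·C(8,3) = 70 + 224 = 294.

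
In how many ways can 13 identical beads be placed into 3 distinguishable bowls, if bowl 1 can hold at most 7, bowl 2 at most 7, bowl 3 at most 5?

Ignoring the caps, the number of non-negative solutions to x_1+…+x_3 = 13 is C(15,2) = 105.
Subtract solutions that violate a single cap (substitute x_i' = x_i − (cap_i+1)): x_1 ≥ 8 gives C(7,2) = 21; x_2 ≥ 8 gives C(7,2) = 21; x_3 ≥ 6 gives C(9,2) = 36. Together 78.
No two caps can be exceeded simultaneously, so the pair terms are all 0.
By inclusion–exclusion the count is 105 − 78 + 0 = 27.

27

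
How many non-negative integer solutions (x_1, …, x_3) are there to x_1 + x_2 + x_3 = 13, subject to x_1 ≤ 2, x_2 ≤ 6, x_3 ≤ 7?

By stars and bars, unrestricted non-negative solutions to x_1+…+x_3 = 13 number C(13+2,2) = 105.
Subtract solutions that violate a single cap (substitute x_i' = x_i − (cap_i+1)): x_1 ≥ 3 gives C(12,2) = 66; x_2 ≥ 7 gives C(8,2) = 28; x_3 ≥ 8 gives C(7,2) = 21. Together 115.
Add back pairs where two caps are both exceeded: 10 + 6 + 0 = 16.
By inclusion–exclusion the count is 105 − 115 + 16 = 6.

6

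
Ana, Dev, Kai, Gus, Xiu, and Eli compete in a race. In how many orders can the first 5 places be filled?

There are 6 choices for 1st place, 5 for 2nd, and so on down to 2 for position 5.
That gives 6 × 5 × 4 × 3 × 2 = 720.

720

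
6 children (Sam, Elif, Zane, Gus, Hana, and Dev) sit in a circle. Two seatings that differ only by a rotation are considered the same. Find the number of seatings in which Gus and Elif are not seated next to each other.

72

All circular seatings of 6 people number (5)! = 120.
Seatings with Gus beside Elif: treat them as a block with 2 internal orders, giving 2 × (4)! = 48.
Subtracting, 120 − 48 = 72.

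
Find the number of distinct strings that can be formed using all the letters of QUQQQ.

5

Letter multiplicities in QUQQQ: Q×4, U×1.
Dividing 5! = 120 by 4! = 24 for the repeated letters gives 5.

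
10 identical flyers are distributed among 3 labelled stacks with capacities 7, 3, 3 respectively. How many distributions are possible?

By stars and bars, unrestricted non-negative solutions to x_1+…+x_3 = 10 number C(10+2,2) = 66.
Subtract solutions that violate a single cap (substitute x_i' = x_i − (cap_i+1)): x_1 ≥ 8 gives C(4,2) = 6; x_2 ≥ 4 gives C(8,2) = 28; x_3 ≥ 4 gives C(8,2) = 28. Together 62.
Add back pairs where two caps are both exceeded: 0 + 0 + 6 = 6.
By inclusion–exclusion the count is 66 − 62 + 6 = 10.

10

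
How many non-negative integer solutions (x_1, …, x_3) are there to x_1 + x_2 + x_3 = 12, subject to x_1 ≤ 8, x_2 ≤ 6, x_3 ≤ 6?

Without the upper bounds there are C(14,2) = 91 ways to split 12 among 3 variables.
Subtract solutions that violate a single cap (substitute x_i' = x_i − (cap_i+1)): x_1 ≥ 9 gives C(5,2) = 10; x_2 ≥ 7 gives C(7,2) = 21; x_3 ≥ 7 gives C(7,2) = 21. Together 52.
No two caps can be exceeded simultaneously, so the pair terms are all 0.
By inclusion–exclusion the count is 91 − 52 + 0 = 39.

39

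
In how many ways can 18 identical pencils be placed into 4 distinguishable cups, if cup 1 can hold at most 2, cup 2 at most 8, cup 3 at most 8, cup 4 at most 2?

Ignoring the caps, the number of non-negative solutions to x_1+…+x_4 = 18 is C(21,3) = 1330.
Subtract solutions that violate a single cap (substitute x_i' = x_i − (cap_i+1)): x_1 ≥ 3 gives C(18,3) = 816; x_2 ≥ 9 gives C(12,3) = 220; x_3 ≥ 9 gives C(12,3) = 220; x_4 ≥ 3 gives C(18,3) = 816. Together 2072.
Add back pairs where two caps are both exceeded: 84 + 84 + 455 + 1 + 84 + 84 = 792.
Subtract triples: 0 + 20 + 20 + 0 = 40.
By inclusion–exclusion the count is 1330 − 2072 + 792 − 40 = 10.

10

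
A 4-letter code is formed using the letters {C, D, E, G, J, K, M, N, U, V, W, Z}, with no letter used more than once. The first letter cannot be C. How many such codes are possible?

The first letter has 12−1 = 11 choices (anything except C).
The remaining 3 letters are filled from the other 11 symbols without repetition: 11 × 10 × 9 = 990.
Total: 11 × 990 = 10890.

10890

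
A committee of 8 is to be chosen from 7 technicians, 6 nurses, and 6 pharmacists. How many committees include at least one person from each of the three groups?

72513

With no constraint there are C(19,8) = 75582 possible selections.
Subtract selections that omit an entire group: no technicians → C(12,8) = 495; no nurses → C(13,8) = 1287; no pharmacists → C(13,8) = 1287.
Add back selections omitting two groups (i.e. drawn from a single group): C(7,8) + C(6,8) + C(6,8) = 0.
By inclusion–exclusion: 75582 − 3069 + 0 = 72513.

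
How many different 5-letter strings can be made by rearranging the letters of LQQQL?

10

LQQQL has 5 letters with L appearing twice and Q appearing 3 times.
The number of distinct arrangements is 5!/(3!·2!) = 120/12 = 10.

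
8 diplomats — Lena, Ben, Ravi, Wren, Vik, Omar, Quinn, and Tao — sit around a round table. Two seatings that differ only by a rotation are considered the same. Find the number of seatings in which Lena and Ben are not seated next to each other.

3600

Without the restriction there are (7)! = 5040 seatings.
Those with Lena next to Ben: fuse the pair into one unit and seat 7 units around a circle — 2·(6)! = 1440.
Subtracting, 5040 − 1440 = 3600.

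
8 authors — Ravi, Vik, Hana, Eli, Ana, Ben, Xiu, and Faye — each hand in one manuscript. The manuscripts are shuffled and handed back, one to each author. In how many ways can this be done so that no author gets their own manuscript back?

This is the derangement count D_8: permutations of 8 items with no fixed point.
By inclusion–exclusion this is Σ_{j=0}^{8} (−1)^j C(8,j)·(8−j)!.
Computing: 40320 − 40320 + 20160 − 6720 + 1680 − 336 + 56 − 8 + 1 = 14833.

14833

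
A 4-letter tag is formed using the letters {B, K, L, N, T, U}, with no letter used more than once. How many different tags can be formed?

With no repetition, fill the 4 letters in order: 6 choices, then 5, down to 3.
6 × 5 × 4 × 3 = 360.

360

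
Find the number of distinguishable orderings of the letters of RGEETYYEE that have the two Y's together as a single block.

Treat the 2 copies of Y as a single block. The multiset to arrange is then {YY, E, E, E, E, G, R, T}, 8 items in all.
That gives (8)!/(4!) = 1680 arrangements.

1680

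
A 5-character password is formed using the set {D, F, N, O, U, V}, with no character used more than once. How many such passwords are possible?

This is a permutation of 5 out of 6: P(6,5) = 6!/1!.
That product is 6 × 5 × 4 × 3 × 2 = 720.

720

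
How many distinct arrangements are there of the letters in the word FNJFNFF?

105

The 7 letters of FNJFNFF have repeats: F appearing 4 times and N appearing twice.
So there are 7! / (4!·2!) = 105 distinguishable arrangements.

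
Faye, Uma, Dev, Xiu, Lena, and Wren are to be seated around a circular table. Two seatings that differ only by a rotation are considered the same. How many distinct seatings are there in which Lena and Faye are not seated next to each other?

72

Without the restriction there are (5)! = 120 seatings.
Those with Lena next to Faye: fuse the pair into one unit and seat 5 units around a circle — 2·(4)! = 48.
Subtracting, 120 − 48 = 72.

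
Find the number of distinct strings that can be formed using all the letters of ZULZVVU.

Letter multiplicities in ZULZVVU: L×1, U×2, V×2, Z×2.
The number of distinct arrangements is 7!/(2!·2!·2!) = 5040/8 = 630.

630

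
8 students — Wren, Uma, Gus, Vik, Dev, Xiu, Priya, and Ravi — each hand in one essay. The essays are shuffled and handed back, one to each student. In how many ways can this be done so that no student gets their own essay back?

This is the derangement count D_8: permutations of 8 items with no fixed point.
By inclusion–exclusion this is Σ_{j=0}^{8} (−1)^j C(8,j)·(8−j)!.
Computing: 40320 − 40320 + 20160 − 6720 + 1680 − 336 + 56 − 8 + 1 = 14833.

14833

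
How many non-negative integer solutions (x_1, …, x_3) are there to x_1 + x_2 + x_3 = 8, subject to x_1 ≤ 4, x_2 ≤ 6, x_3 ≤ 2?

Without the upper bounds there are C(10,2) = 45 ways to split 8 among 3 variables.
Subtract solutions that violate a single cap (substitute x_i' = x_i − (cap_i+1)): x_1 ≥ 5 gives C(5,2) = 10; x_2 ≥ 7 gives C(3,2) = 3; x_3 ≥ 3 gives C(7,2) = 21. Together 34.
Add back pairs where two caps are both exceeded: 0 + 1 + 0 = 1.
By inclusion–exclusion the count is 45 − 34 + 1 = 12.

12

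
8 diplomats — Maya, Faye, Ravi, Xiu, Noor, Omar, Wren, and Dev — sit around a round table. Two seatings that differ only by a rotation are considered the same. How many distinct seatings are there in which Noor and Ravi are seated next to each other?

1440

Glue Noor and Ravi into a block (2 internal orders). Seating 7 units around a circle gives (6)! arrangements.
So 2 × (6)! = 2 × 720 = 1440.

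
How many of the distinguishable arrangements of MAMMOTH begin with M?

With the first slot taken by M, it remains to arrange the other 6 letters (AMMOTH).
Those 6 letters have M appearing twice, giving (6)!/(2!) = 360.

360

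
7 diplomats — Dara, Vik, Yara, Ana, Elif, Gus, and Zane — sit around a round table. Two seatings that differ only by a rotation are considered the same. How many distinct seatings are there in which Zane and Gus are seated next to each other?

Glue Zane and Gus into a block (2 internal orders). Seating 6 units around a circle gives (5)! arrangements.
So 2 × (5)! = 2 × 120 = 240.

240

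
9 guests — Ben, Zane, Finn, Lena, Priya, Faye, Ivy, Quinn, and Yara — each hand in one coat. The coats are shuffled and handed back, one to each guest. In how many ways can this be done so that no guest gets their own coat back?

133496

This is the derangement count D_9: permutations of 9 items with no fixed point.
By inclusion–exclusion this is Σ_{j=0}^{9} (−1)^j C(9,j)·(9−j)!.
Computing: 362880 − 362880 + 181440 − 60480 + 15120 − 3024 + 504 − 72 + 9 − 1 = 133496.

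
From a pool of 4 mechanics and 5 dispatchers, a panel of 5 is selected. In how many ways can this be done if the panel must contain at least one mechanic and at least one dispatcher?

125

Unrestricted: C(9,5) = 126 ways to pick any 5 of the 9.
Selections missing a whole group: no mechanics → C(5,5) = 1; no dispatchers → C(4,5) = 0.
Both groups omitted at once is impossible, so 126 − 1 = 125.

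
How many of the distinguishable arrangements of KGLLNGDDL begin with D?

3360

With the first slot taken by D, it remains to arrange the other 8 letters (KGLLNGDL).
Those 8 letters have G appearing twice and L appearing 3 times, giving (8)!/(3!·2!) = 3360.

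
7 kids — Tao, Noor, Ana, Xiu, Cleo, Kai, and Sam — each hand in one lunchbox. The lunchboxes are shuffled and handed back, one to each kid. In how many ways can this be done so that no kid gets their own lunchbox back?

1854

This is the derangement count D_7: permutations of 7 items with no fixed point.
By inclusion–exclusion this is Σ_{j=0}^{7} (−1)^j C(7,j)·(7−j)!.
Computing: 5040 − 5040 + 2520 − 840 + 210 − 42 + 7 − 1 = 1854.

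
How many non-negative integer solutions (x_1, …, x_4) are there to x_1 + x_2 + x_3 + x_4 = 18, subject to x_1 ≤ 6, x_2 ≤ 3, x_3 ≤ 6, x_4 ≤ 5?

10

Ignoring the caps, the number of non-negative solutions to x_1+…+x_4 = 18 is C(21,3) = 1330.
Subtract solutions that violate a single cap (substitute x_i' = x_i − (cap_i+1)): x_1 ≥ 7 gives C(14,3) = 364; x_2 ≥ 4 gives C(17,3) = 680; x_3 ≥ 7 gives C(14,3) = 364; x_4 ≥ 6 gives C(15,3) = 455. Together 1863.
Add back pairs where two caps are both exceeded: 120 + 35 + 56 + 120 + 165 + 56 = 552.
Subtract triples: 1 + 4 + 0 + 4 = 9.
By inclusion–exclusion the count is 1330 − 1863 + 552 − 9 = 10.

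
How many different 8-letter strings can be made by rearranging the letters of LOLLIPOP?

The 8 letters of LOLLIPOP have repeats: L appearing 3 times, O appearing twice, and P appearing twice.
The number of distinct arrangements is 8!/(3!·2!·2!) = 40320/24 = 1680.

1680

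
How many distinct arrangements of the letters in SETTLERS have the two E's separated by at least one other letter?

3780

There are 8!/(2!·2!·2!) = 5040 arrangements of SETTLERS in total.
Arrangements with the E's together: treat EE as one letter, giving (7)!/(2!·2!) = 1260.
Hence 5040 − 1260 = 3780.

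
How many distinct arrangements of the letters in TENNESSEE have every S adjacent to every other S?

Treat the 2 copies of S as a single block. The multiset to arrange is then {SS, E, E, E, E, N, N, T}, 8 items in all.
That gives (8)!/(4!·2!) = 840 arrangements.

840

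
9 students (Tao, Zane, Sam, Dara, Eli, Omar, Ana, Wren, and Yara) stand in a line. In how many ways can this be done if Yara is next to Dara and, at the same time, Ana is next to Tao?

20160

Treat {Yara,Dara} as one block (2 orders) and {Ana,Tao} as another (2 orders).
That leaves 7 units to arrange: 2 × 2 × 7! = 4 × 5040 = 20160.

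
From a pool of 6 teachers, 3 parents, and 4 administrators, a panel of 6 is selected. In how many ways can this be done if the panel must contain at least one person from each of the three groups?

With no constraint there are C(13,6) = 1716 possible selections.
Subtract selections that omit an entire group: no teachers → C(7,6) = 7; no parents → C(10,6) = 210; no administrators → C(9,6) = 84.
Add back selections omitting two groups (i.e. drawn from a single group): C(6,6) + C(3,6) + C(4,6) = 1.
By inclusion–exclusion: 1716 − 301 + 1 = 1416.

1416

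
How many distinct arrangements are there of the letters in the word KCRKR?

30

KCRKR has 5 letters with K appearing twice and R appearing twice.
Dividing 5! = 120 by 2!·2! = 4 for the repeated letters gives 30.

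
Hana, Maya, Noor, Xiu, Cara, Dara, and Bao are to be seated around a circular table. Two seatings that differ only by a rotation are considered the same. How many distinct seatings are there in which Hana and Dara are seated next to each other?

Treat {Hana, Dara} as one unit (2 internal orders) and seat the resulting 6 units around the table: (5)! circular arrangements.
So 2 × (5)! = 2 × 120 = 240.

240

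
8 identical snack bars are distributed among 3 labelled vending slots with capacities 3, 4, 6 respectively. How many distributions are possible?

By stars and bars, unrestricted non-negative solutions to x_1+…+x_3 = 8 number C(8+2,2) = 45.
Subtract solutions that violate a single cap (substitute x_i' = x_i − (cap_i+1)): x_1 ≥ 4 gives C(6,2) = 15; x_2 ≥ 5 gives C(5,2) = 10; x_3 ≥ 7 gives C(3,2) = 3. Together 28.
No two caps can be exceeded simultaneously, so the pair terms are all 0.
By inclusion–exclusion the count is 45 − 28 + 0 = 17.

17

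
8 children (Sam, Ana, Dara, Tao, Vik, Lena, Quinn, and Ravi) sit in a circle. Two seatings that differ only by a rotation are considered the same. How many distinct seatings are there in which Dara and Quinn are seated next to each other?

1440

Treat {Dara, Quinn} as one unit (2 internal orders) and seat the resulting 7 units around the table: (6)! circular arrangements.
So 2 × (6)! = 2 × 720 = 1440.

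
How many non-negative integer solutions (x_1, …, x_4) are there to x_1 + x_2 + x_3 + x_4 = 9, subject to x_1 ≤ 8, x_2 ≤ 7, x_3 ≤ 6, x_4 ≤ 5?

By stars and bars, unrestricted non-negative solutions to x_1+…+x_4 = 9 number C(9+3,3) = 220.
Subtract solutions that violate a single cap (substitute x_i' = x_i − (cap_i+1)): x_1 ≥ 9 gives C(3,3) = 1; x_2 ≥ 8 gives C(4,3) = 4; x_3 ≥ 7 gives C(5,3) = 10; x_4 ≥ 6 gives C(6,3) = 20. Together 35.
No two caps can be exceeded simultaneously, so the pair terms are all 0.
By inclusion–exclusion the count is 220 − 35 + 0 = 185.

185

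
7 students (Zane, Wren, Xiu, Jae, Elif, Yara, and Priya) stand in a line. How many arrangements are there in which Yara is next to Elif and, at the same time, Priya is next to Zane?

480

Treat {Yara,Elif} as one block (2 orders) and {Priya,Zane} as another (2 orders).
That leaves 5 units to arrange: 2 × 2 × 5! = 4 × 120 = 480.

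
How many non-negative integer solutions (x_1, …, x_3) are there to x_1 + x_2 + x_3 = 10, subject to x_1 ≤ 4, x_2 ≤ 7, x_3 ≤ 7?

Ignoring the caps, the number of non-negative solutions to x_1+…+x_3 = 10 is C(12,2) = 66.
Subtract solutions that violate a single cap (substitute x_i' = x_i − (cap_i+1)): x_1 ≥ 5 gives C(7,2) = 21; x_2 ≥ 8 gives C(4,2) = 6; x_3 ≥ 8 gives C(4,2) = 6. Together 33.
No two caps can be exceeded simultaneously, so the pair terms are all 0.
By inclusion–exclusion the count is 66 − 33 + 0 = 33.

33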